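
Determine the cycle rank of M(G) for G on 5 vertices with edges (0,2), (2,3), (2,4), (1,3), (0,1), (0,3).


Cycle rank (nullity) = |E| - r(M) = |E| - (|V| - c).
|E| = 6, |V| = 5, c = 1.
Nullity = 6 - (5 - 1) = 6 - 4 = 2.

2


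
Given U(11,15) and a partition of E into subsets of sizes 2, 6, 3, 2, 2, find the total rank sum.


r(Ai) = min(|Ai|, 11) for each part.
Sum = min(2,11) + min(6,11) + min(3,11) + min(2,11) + min(2,11)
    = 2 + 6 + 3 + 2 + 2
    = 15.

15


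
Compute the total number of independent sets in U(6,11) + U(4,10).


For a direct sum, |I(M1+M2)| = |I(M1)| * |I(M2)|.
|I(U(6,11))| = sum C(11,k) for k=0..6 = 1486.
|I(U(4,10))| = sum C(10,k) for k=0..4 = 386.
Total = 1486 * 386 = 573596.

573596


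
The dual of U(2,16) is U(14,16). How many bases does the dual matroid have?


The dual of U(r,n) is U(n-r, n) = U(14,16).
Bases of U(14,16) are all (14)-element subsets.
|B(M*)| = C(16,14) = 120.

120


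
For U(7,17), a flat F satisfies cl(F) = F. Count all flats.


Flats of U(7,17): every subset of size < 7 is a flat, plus E itself.
Count = (17 choose 0) + (17 choose 1) + (17 choose 2) + (17 choose 3) + (17 choose 4) + (17 choose 5) + (17 choose 6) + 1
     = 1 + 17 + 136 + 680 + 2380 + 6188 + 12376 + 1
     = 21779.

21779


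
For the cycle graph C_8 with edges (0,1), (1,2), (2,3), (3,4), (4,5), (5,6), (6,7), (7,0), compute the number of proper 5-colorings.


P(C_8, k) = (k-1)^8 + (-1)^8*(k-1).
P(5) = (4)^8 + 4
= 65536 + 4 = 65540.

65540


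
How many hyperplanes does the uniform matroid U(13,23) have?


Hyperplanes of U(13,23) are flats of rank 12.
In a uniform matroid, these are exactly the (12)-element subsets.
Count = C(23,12) = 1352078.

1352078


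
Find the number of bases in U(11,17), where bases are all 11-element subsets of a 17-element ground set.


Bases of U(11,17) are all 11-element subsets of the 17-element ground set.
Number of bases = C(17,11).
(17 choose 11) = 12376.

12376


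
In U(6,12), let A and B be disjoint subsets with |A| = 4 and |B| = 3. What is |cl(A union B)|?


|A union B| = 4 + 3 = 7 (disjoint).
In U(6,12), cl(S) = S if |S| < 6, else cl(S) = E.
Since 7 >= 6, cl(A union B) = E.
|cl(A union B)| = 12.

12


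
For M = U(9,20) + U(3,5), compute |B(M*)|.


(M1+M2)* = M1* + M2*.
M1* = U(11,20), bases: C(20,11) = 167960.
M2* = U(2,5), bases: C(5,2) = 10.
|B(M*)| = 167960 * 10 = 1679600.

1679600


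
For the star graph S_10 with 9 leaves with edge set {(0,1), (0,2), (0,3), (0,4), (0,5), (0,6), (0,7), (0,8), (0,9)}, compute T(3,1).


A star on 10 vertices is a tree with 9 edges.
T(x,y) = x^(9) for any tree.
T(3,1) = 3^9 = 19683.

19683


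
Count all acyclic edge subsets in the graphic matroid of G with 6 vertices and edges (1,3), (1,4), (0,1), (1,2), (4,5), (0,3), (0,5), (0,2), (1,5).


An independent set in a graphic matroid is an acyclic edge subset.
G has 6 vertices and 9 edges.
Enumerate all 2^9 = 512 subsets, checking for acyclicity.
Total independent sets = 276.

276


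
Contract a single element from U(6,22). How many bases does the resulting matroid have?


Contracting e from U(6,22) gives U(5,21).
Bases of U(5,21) = C(21,5) = 21! / (5! * 16!) = 20349.

20349


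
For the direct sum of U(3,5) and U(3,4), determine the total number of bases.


Bases of a direct sum M1 + M2: |B| = |B(M1)| * |B(M2)|.
|B(U(3,5))| = C(5,3) = 10.
|B(U(3,4))| = C(4,3) = 4.
Total bases = 10 * 4 = 40.

40


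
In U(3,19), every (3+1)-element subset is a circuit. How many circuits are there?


In U(3,19), circuits are the (4)-element subsets.
Any set of 4 elements is dependent, and removing any one element gives
an independent set of size 3, so it is a minimal dependent set.
Number of circuits = C(19,4) = 19! / (4! * 15!) = 3876.

3876


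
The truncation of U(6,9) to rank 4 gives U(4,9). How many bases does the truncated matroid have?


Truncating U(6,9) to rank 4 gives U(4,9).
Bases of U(4,9) are all 4-element subsets of 9 elements.
Number of bases = C(9,4) = (9 * 8 * 7 * 6) / (1 * 2 * 3 * 4) = 126.

126


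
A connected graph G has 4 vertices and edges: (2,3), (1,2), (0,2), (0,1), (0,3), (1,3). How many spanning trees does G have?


By Kirchhoff's matrix tree theorem, the number of spanning trees equals
the determinant of any cofactor of the Laplacian matrix L.
G has 4 vertices and 6 edges.
Computing the (3 x 3) cofactor determinant gives 16.

16


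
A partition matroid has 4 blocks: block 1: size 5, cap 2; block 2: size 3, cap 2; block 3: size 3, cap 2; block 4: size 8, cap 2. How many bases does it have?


A basis picks exactly ci elements from block i.
Number of bases = product of C(|Si|, ci).
= C(5,2) * C(3,2) * C(3,2) * C(8,2)
= 10 * 3 * 3 * 28
= 2520.

2520


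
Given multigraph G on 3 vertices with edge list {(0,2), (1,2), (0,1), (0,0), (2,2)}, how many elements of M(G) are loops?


In a graphic matroid, a loop is a self-loop edge (u,u) with rank 0.
Examining all 5 edges for self-loops...
Self-loops found: (0,0), (2,2)
Number of loops = 2.

2


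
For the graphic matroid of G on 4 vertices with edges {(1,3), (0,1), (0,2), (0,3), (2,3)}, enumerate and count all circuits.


A circuit in a graphic matroid = edge set of a simple cycle.
G has 4 vertices and 5 edges.
Enumerating all minimal edge subsets forming cycles...
Total circuits found: 3.

3


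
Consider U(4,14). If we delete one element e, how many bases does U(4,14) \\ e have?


Deleting e from U(4,14) gives U(4,13) since n > r.
Bases of U(4,13) = (13 choose 4) = 715.

715


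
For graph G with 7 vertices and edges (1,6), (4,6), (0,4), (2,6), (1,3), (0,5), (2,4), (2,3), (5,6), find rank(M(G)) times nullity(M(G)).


r(M) = |V| - c = 7 - 1 = 6.
nullity = |E| - r(M) = 9 - 6 = 3.
Product = 6 * 3 = 18.

18


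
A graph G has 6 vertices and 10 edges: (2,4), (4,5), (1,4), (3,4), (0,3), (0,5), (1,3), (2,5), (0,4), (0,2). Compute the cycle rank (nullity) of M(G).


Cycle rank (nullity) = |E| - r(M) = |E| - (|V| - c).
|E| = 10, |V| = 6, c = 1.
Nullity = 10 - (6 - 1) = 10 - 5 = 5.

5


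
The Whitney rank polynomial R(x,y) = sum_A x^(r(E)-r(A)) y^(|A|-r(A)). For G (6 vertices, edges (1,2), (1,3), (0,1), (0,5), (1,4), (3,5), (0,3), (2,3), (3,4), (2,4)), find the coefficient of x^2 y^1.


R(x,y) = sum over A in 2^E of x^(r(E)-r(A)) * y^(|A|-r(A)).
G has 6 vertices, 10 edges. r(E) = 5.
Enumerate all 2^10 = 1024 subsets.
Count subsets with r(E)-r(A)=2 and |A|-r(A)=1: 48.

48


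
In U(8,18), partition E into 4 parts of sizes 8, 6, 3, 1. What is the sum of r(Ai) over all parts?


r(Ai) = min(|Ai|, 8) for each part.
Sum = min(8,8) + min(6,8) + min(3,8) + min(1,8)
    = 8 + 6 + 3 + 1
    = 18.

18


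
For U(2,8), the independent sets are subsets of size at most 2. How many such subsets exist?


Independent sets of U(2,8) are all subsets of size <= 2.
Count = (8 choose 0) + (8 choose 1) + (8 choose 2)
     = 1 + 8 + 28
     = 37.

37


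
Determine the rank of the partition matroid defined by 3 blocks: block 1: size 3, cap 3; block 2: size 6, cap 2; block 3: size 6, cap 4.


Rank of a partition matroid = sum of min(|Si|, ci) for each block.
= min(3,3) + min(6,2) + min(6,4)
= 3 + 2 + 4
= 9.

9


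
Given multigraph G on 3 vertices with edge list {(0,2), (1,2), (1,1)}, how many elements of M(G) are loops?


In a graphic matroid, a loop is a self-loop edge (u,u) with rank 0.
Examining all 3 edges for self-loops...
Self-loops found: (1,1)
Number of loops = 1.

1


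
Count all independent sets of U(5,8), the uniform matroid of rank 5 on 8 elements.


Independent sets of U(5,8) are all subsets of size <= 5.
Count = (8 choose 0) + (8 choose 1) + (8 choose 2) + (8 choose 3) + (8 choose 4) + (8 choose 5)
     = 1 + 8 + 28 + 56 + 70 + 56
     = 219.

219


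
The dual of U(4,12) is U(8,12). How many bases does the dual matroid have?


The dual of U(r,n) is U(n-r, n) = U(8,12).
Bases of U(8,12) are all (8)-element subsets.
|B(M*)| = C(12,8) = 12! / (8! * 4!) = 495.

495


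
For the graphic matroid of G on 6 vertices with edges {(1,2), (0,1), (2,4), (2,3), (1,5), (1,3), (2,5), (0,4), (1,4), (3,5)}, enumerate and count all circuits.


A circuit in a graphic matroid = edge set of a simple cycle.
G has 6 vertices and 10 edges.
Enumerating all minimal edge subsets forming cycles...
Total circuits found: 18.

18


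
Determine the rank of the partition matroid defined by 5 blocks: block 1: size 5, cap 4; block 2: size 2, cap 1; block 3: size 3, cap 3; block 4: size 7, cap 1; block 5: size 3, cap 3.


Rank of a partition matroid = sum of min(|Si|, ci) for each block.
= min(5,4) + min(2,1) + min(3,3) + min(7,1) + min(3,3)
= 4 + 1 + 3 + 1 + 3
= 12.

12


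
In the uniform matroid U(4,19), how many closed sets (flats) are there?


Flats of U(4,19): every subset of size < 4 is a flat, plus E itself.
Count = (19 choose 0) + (19 choose 1) + (19 choose 2) + (19 choose 3) + 1
     = 1 + 19 + 171 + 969 + 1
     = 1161.

1161


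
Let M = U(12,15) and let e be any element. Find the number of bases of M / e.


Contracting e from U(12,15) gives U(11,14).
Bases of U(11,14) = C(14,11) = 364.

364


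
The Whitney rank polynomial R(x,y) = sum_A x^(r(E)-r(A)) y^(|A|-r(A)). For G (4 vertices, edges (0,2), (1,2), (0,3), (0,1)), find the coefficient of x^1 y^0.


R(x,y) = sum over A in 2^E of x^(r(E)-r(A)) * y^(|A|-r(A)).
G has 4 vertices, 4 edges. r(E) = 3.
Enumerate all 2^4 = 16 subsets.
Count subsets with r(E)-r(A)=1 and |A|-r(A)=0: 6.

6


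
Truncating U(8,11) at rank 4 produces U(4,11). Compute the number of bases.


Truncating U(8,11) to rank 4 gives U(4,11).
Bases of U(4,11) are all 4-element subsets of 11 elements.
Number of bases = C(11,4) = (11 * 10 * 9 * 8) / (1 * 2 * 3 * 4) = 330.

330


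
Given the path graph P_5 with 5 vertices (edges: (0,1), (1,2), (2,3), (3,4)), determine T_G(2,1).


A path on 5 vertices is a tree with 4 edges.
T(x,y) = x^(4) for any tree.
T(2,1) = 2^4 = 16.

16


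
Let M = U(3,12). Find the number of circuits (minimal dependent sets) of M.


In U(3,12), circuits are the (4)-element subsets.
Any set of 4 elements is dependent, and removing any one element gives
an independent set of size 3, so it is a minimal dependent set.
Number of circuits = C(12,4) = 12! / (4! * 8!) = 495.

495


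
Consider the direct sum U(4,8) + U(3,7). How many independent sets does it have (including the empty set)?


For a direct sum, |I(M1+M2)| = |I(M1)| * |I(M2)|.
|I(U(4,8))| = sum C(8,k) for k=0..4 = 163.
|I(U(3,7))| = sum C(7,k) for k=0..3 = 64.
Total = 163 * 64 = 10432.

10432


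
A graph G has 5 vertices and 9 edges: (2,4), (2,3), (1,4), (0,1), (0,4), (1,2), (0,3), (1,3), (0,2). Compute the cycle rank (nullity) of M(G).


Cycle rank (nullity) = |E| - r(M) = |E| - (|V| - c).
|E| = 9, |V| = 5, c = 1.
Nullity = 9 - (5 - 1) = 9 - 4 = 5.

5


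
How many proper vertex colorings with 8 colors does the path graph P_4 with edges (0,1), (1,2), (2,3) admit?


P(P_4, k) = k * (k-1)^(3).
P(8) = 8 * 7^3 = 8 * 343 = 2744.

2744


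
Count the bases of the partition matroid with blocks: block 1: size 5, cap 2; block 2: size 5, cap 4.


A basis picks exactly ci elements from block i.
Number of bases = product of C(|Si|, ci).
= C(5,2) * C(5,4)
= 10 * 5
= 50.

50


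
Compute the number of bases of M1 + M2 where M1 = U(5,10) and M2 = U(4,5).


Bases of a direct sum M1 + M2: |B| = |B(M1)| * |B(M2)|.
|B(U(5,10))| = C(10,5) = 252.
|B(U(4,5))| = C(5,4) = 5.
Total bases = 252 * 5 = 1260.

1260


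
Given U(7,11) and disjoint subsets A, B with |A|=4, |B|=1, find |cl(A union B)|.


|A union B| = 4 + 1 = 5 (disjoint).
In U(7,11), cl(S) = S if |S| < 7, else cl(S) = E.
Since 5 < 7, cl(A union B) = A union B.
|cl(A union B)| = 5.

5


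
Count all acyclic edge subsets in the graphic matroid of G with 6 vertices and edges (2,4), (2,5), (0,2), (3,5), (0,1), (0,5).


An independent set in a graphic matroid is an acyclic edge subset.
G has 6 vertices and 6 edges.
Enumerate all 2^6 = 64 subsets, checking for acyclicity.
Total independent sets = 56.

56


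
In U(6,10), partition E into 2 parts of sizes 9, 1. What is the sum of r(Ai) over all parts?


r(Ai) = min(|Ai|, 6) for each part.
Sum = min(9,6) + min(1,6)
    = 6 + 1
    = 7.

7


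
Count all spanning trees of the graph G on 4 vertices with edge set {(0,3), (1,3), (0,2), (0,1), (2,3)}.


By Kirchhoff's matrix tree theorem, the number of spanning trees equals
the determinant of any cofactor of the Laplacian matrix L.
G has 4 vertices and 5 edges.
Computing the (3 x 3) cofactor determinant gives 8.

8


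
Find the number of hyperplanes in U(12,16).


Hyperplanes of U(12,16) are flats of rank 11.
In a uniform matroid, these are exactly the (11)-element subsets.
Count = C(16,11) = 4368.

4368


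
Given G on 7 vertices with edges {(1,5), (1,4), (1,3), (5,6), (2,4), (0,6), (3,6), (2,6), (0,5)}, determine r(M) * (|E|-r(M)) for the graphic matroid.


r(M) = |V| - c = 7 - 1 = 6.
nullity = |E| - r(M) = 9 - 6 = 3.
Product = 6 * 3 = 18.

18


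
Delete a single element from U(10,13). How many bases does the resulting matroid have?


Deleting e from U(10,13) gives U(10,12) since n > r.
Bases of U(10,12) = C(12,10) = 12! / (10! * 2!) = 66.

66


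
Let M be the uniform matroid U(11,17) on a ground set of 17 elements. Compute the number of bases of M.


Bases of U(11,17) are all 11-element subsets of the 17-element ground set.
Number of bases = C(17,11).
C(17,11) = 12376.

12376


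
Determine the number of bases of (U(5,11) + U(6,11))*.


(M1+M2)* = M1* + M2*.
M1* = U(6,11), bases: C(11,6) = 462.
M2* = U(5,11), bases: C(11,5) = 462.
|B(M*)| = 462 * 462 = 213444.

213444


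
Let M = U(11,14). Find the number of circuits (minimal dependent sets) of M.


In U(11,14), circuits are the (12)-element subsets.
Any set of 12 elements is dependent, and removing any one element gives
an independent set of size 11, so it is a minimal dependent set.
Number of circuits = C(14,12) = 14! / (12! * 2!) = 91.

91


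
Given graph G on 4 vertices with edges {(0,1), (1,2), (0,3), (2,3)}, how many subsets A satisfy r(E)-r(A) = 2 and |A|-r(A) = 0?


R(x,y) = sum over A in 2^E of x^(r(E)-r(A)) * y^(|A|-r(A)).
G has 4 vertices, 4 edges. r(E) = 3.
Enumerate all 2^4 = 16 subsets.
Count subsets with r(E)-r(A)=2 and |A|-r(A)=0: 4.

4


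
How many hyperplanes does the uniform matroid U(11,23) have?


Hyperplanes of U(11,23) are flats of rank 10.
In a uniform matroid, these are exactly the (10)-element subsets.
Count = C(23,10) = 1144066.

1144066


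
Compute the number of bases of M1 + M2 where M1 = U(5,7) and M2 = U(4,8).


Bases of a direct sum M1 + M2: |B| = |B(M1)| * |B(M2)|.
|B(U(5,7))| = C(7,5) = 21.
|B(U(4,8))| = C(8,4) = 70.
Total bases = 21 * 70 = 1470.

1470


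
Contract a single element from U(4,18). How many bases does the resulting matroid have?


Contracting e from U(4,18) gives U(3,17).
Bases of U(3,17) = (17 choose 3) = 680.

680


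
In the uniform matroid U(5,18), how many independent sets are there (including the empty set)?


Independent sets of U(5,18) are all subsets of size <= 5.
Count = C(18,0) + C(18,1) + C(18,2) + C(18,3) + C(18,4) + C(18,5)
     = 1 + 18 + 153 + 816 + 3060 + 8568
     = 12616.

12616


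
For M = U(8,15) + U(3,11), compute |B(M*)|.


(M1+M2)* = M1* + M2*.
M1* = U(7,15), bases: C(15,7) = 6435.
M2* = U(8,11), bases: C(11,8) = 165.
|B(M*)| = 6435 * 165 = 1061775.

1061775


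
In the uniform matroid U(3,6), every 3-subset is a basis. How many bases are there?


Bases of U(3,6) are all 3-element subsets of the 6-element ground set.
Number of bases = C(6,3).
C(6,3) = (6 * 5 * 4) / (1 * 2 * 3) = 20.

20


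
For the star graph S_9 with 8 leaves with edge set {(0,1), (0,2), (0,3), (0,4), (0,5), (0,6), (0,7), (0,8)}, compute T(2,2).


A star on 9 vertices is a tree with 8 edges.
T(x,y) = x^(8) for any tree.
T(2,2) = 2^8 = 256.

256


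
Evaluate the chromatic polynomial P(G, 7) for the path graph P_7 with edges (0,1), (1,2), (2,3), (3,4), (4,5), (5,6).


P(P_7, k) = k * (k-1)^(6).
P(7) = 7 * 6^6 = 7 * 46656 = 326592.

326592


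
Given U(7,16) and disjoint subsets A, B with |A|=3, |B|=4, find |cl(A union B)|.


|A union B| = 3 + 4 = 7 (disjoint).
In U(7,16), cl(S) = S if |S| < 7, else cl(S) = E.
Since 7 >= 7, cl(A union B) = E.
|cl(A union B)| = 16.

16


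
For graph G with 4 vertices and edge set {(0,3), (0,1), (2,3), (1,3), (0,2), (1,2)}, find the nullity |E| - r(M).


Cycle rank (nullity) = |E| - r(M) = |E| - (|V| - c).
|E| = 6, |V| = 4, c = 1.
Nullity = 6 - (4 - 1) = 6 - 3 = 3.

3


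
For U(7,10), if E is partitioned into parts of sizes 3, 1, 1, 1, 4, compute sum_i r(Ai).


r(Ai) = min(|Ai|, 7) for each part.
Sum = min(3,7) + min(1,7) + min(1,7) + min(1,7) + min(4,7)
    = 3 + 1 + 1 + 1 + 4
    = 10.

10


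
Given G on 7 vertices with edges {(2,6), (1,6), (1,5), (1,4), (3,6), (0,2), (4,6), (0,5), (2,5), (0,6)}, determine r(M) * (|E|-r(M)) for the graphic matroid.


r(M) = |V| - c = 7 - 1 = 6.
nullity = |E| - r(M) = 10 - 6 = 4.
Product = 6 * 4 = 24.

24


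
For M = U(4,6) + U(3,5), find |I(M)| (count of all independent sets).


For a direct sum, |I(M1+M2)| = |I(M1)| * |I(M2)|.
|I(U(4,6))| = sum C(6,k) for k=0..4 = 57.
|I(U(3,5))| = sum C(5,k) for k=0..3 = 26.
Total = 57 * 26 = 1482.

1482


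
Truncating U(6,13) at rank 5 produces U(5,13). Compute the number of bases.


Truncating U(6,13) to rank 5 gives U(5,13).
Bases of U(5,13) are all 5-element subsets of 13 elements.
Number of bases = (13 choose 5) = 1287.

1287


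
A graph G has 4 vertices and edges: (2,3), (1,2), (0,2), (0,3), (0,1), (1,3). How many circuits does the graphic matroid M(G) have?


A circuit in a graphic matroid = edge set of a simple cycle.
G has 4 vertices and 6 edges.
Enumerating all minimal edge subsets forming cycles...
Total circuits found: 7.

7


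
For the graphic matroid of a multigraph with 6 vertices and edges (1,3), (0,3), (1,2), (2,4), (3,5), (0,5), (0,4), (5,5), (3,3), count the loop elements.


In a graphic matroid, a loop is a self-loop edge (u,u) with rank 0.
Examining all 9 edges for self-loops...
Self-loops found: (5,5), (3,3)
Number of loops = 2.

2


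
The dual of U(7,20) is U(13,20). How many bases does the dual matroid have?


The dual of U(r,n) is U(n-r, n) = U(13,20).
Bases of U(13,20) are all (13)-element subsets.
|B(M*)| = C(20,13) = 20! / (13! * 7!) = 77520.

77520


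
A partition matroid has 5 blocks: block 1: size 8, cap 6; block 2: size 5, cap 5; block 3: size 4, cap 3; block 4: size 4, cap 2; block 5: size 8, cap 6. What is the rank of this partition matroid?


Rank of a partition matroid = sum of min(|Si|, ci) for each block.
= min(8,6) + min(5,5) + min(4,3) + min(4,2) + min(8,6)
= 6 + 5 + 3 + 2 + 6
= 22.

22


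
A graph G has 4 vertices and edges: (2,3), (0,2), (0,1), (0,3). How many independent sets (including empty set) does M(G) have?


An independent set in a graphic matroid is an acyclic edge subset.
G has 4 vertices and 4 edges.
Enumerate all 2^4 = 16 subsets, checking for acyclicity.
Total independent sets = 14.

14


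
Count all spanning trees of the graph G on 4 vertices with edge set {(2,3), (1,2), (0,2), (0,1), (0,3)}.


By Kirchhoff's matrix tree theorem, the number of spanning trees equals
the determinant of any cofactor of the Laplacian matrix L.
G has 4 vertices and 5 edges.
Computing the (3 x 3) cofactor determinant gives 8.

8


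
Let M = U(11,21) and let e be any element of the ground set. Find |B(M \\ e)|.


Deleting e from U(11,21) gives U(11,20) since n > r.
Bases of U(11,20) = (20 choose 11) = 167960.

167960


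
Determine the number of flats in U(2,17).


Flats of U(2,17): every subset of size < 2 is a flat, plus E itself.
Count = (17 choose 0) + (17 choose 1) + 1
     = 1 + 17 + 1
     = 19.

19


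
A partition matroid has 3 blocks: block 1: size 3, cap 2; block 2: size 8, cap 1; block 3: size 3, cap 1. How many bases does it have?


A basis picks exactly ci elements from block i.
Number of bases = product of C(|Si|, ci).
= C(3,2) * C(8,1) * C(3,1)
= 3 * 8 * 3
= 72.

72


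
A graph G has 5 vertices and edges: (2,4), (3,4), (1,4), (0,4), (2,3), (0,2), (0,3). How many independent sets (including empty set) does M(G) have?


An independent set in a graphic matroid is an acyclic edge subset.
G has 5 vertices and 7 edges.
Enumerate all 2^7 = 128 subsets, checking for acyclicity.
Total independent sets = 76.

76


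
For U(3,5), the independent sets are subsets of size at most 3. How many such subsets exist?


Independent sets of U(3,5) are all subsets of size <= 3.
Count = (5 choose 0) + (5 choose 1) + (5 choose 2) + (5 choose 3)
     = 1 + 5 + 10 + 10
     = 26.

26


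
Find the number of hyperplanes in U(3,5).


Hyperplanes of U(3,5) are flats of rank 2.
In a uniform matroid, these are exactly the (2)-element subsets.
Count = (5 choose 2) = 10.

10


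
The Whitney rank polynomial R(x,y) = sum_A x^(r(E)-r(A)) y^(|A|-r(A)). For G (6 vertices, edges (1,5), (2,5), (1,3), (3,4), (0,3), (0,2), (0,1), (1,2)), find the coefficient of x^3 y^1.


R(x,y) = sum over A in 2^E of x^(r(E)-r(A)) * y^(|A|-r(A)).
G has 6 vertices, 8 edges. r(E) = 5.
Enumerate all 2^8 = 256 subsets.
Count subsets with r(E)-r(A)=3 and |A|-r(A)=1: 3.

3


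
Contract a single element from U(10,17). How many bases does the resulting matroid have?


Contracting e from U(10,17) gives U(9,16).
Bases of U(9,16) = (16 choose 9) = 11440.

11440


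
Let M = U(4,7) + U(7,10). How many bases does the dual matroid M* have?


(M1+M2)* = M1* + M2*.
M1* = U(3,7), bases: C(7,3) = 35.
M2* = U(3,10), bases: C(10,3) = 120.
|B(M*)| = 35 * 120 = 4200.

4200


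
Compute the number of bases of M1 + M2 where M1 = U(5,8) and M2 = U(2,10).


Bases of a direct sum M1 + M2: |B| = |B(M1)| * |B(M2)|.
|B(U(5,8))| = C(8,5) = 56.
|B(U(2,10))| = C(10,2) = 45.
Total bases = 56 * 45 = 2520.

2520


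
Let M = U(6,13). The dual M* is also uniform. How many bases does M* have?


The dual of U(r,n) is U(n-r, n) = U(7,13).
Bases of U(7,13) are all (7)-element subsets.
|B(M*)| = C(13,7) = 13! / (7! * 6!) = 1716.

1716


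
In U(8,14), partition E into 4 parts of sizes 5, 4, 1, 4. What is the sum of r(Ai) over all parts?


r(Ai) = min(|Ai|, 8) for each part.
Sum = min(5,8) + min(4,8) + min(1,8) + min(4,8)
    = 5 + 4 + 1 + 4
    = 14.

14


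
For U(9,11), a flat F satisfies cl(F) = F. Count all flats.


Flats of U(9,11): every subset of size < 9 is a flat, plus E itself.
Count = C(11,0) + C(11,1) + C(11,2) + C(11,3) + C(11,4) + C(11,5) + C(11,6) + C(11,7) + C(11,8) + 1
     = 1 + 11 + 55 + 165 + 330 + 462 + 462 + 330 + 165 + 1
     = 1982.

1982


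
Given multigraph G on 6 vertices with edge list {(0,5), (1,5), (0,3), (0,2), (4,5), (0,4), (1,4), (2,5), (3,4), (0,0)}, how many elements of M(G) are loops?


In a graphic matroid, a loop is a self-loop edge (u,u) with rank 0.
Examining all 10 edges for self-loops...
Self-loops found: (0,0)
Number of loops = 1.

1


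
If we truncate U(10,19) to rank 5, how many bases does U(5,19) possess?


Truncating U(10,19) to rank 5 gives U(5,19).
Bases of U(5,19) are all 5-element subsets of 19 elements.
Number of bases = (19 choose 5) = 11628.

11628


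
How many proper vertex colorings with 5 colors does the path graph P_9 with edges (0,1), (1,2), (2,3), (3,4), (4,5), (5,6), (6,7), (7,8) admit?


P(P_9, k) = k * (k-1)^(8).
P(5) = 5 * 4^8 = 5 * 65536 = 327680.

327680


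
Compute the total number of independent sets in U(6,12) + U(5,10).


For a direct sum, |I(M1+M2)| = |I(M1)| * |I(M2)|.
|I(U(6,12))| = sum C(12,k) for k=0..6 = 2510.
|I(U(5,10))| = sum C(10,k) for k=0..5 = 638.
Total = 2510 * 638 = 1601380.

1601380


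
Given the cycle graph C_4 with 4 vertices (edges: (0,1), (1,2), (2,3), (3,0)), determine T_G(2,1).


T(C_4; x,y) = x + x^2 + ... + x^(3) + y.
T(2,1) = 2^1 + 2^2 + 2^3 + 1
= 2 + 4 + 8 + 1
= 15.

15


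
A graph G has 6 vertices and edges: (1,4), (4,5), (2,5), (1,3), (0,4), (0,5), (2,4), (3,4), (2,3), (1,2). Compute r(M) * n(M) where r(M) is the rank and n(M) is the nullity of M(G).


r(M) = |V| - c = 6 - 1 = 5.
nullity = |E| - r(M) = 10 - 5 = 5.
Product = 5 * 5 = 25.

25


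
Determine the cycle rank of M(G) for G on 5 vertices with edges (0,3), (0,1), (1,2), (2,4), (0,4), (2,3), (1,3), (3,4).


Cycle rank (nullity) = |E| - r(M) = |E| - (|V| - c).
|E| = 8, |V| = 5, c = 1.
Nullity = 8 - (5 - 1) = 8 - 4 = 4.

4


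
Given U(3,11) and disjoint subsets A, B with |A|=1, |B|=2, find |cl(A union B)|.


|A union B| = 1 + 2 = 3 (disjoint).
In U(3,11), cl(S) = S if |S| < 3, else cl(S) = E.
Since 3 >= 3, cl(A union B) = E.
|cl(A union B)| = 11.

11


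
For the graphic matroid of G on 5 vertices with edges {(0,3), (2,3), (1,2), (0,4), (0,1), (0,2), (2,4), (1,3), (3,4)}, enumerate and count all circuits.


A circuit in a graphic matroid = edge set of a simple cycle.
G has 5 vertices and 9 edges.
Enumerating all minimal edge subsets forming cycles...
Total circuits found: 22.

22


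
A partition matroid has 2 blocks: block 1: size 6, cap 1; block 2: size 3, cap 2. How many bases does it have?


A basis picks exactly ci elements from block i.
Number of bases = product of C(|Si|, ci).
= C(6,1) * C(3,2)
= 6 * 3
= 18.

18


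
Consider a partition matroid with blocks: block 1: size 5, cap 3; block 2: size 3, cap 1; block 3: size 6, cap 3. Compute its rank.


Rank of a partition matroid = sum of min(|Si|, ci) for each block.
= min(5,3) + min(3,1) + min(6,3)
= 3 + 1 + 3
= 7.

7


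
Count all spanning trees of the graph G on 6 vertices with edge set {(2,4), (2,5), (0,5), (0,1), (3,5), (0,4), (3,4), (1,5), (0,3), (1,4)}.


By Kirchhoff's matrix tree theorem, the number of spanning trees equals
the determinant of any cofactor of the Laplacian matrix L.
G has 6 vertices and 10 edges.
Computing the (5 x 5) cofactor determinant gives 120.

120


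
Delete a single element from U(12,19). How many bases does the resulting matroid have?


Deleting e from U(12,19) gives U(12,18) since n > r.
Bases of U(12,18) = C(18,12) = 18! / (12! * 6!) = 18564.

18564


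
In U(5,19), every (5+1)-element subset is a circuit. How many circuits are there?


In U(5,19), circuits are the (6)-element subsets.
Any set of 6 elements is dependent, and removing any one element gives
an independent set of size 5, so it is a minimal dependent set.
Number of circuits = C(19,6) = 19! / (6! * 13!) = 27132.

27132


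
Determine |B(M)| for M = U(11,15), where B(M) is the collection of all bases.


Bases of U(11,15) are all 11-element subsets of the 15-element ground set.
Number of bases = C(15,11).
C(15,11) = 1365.

1365


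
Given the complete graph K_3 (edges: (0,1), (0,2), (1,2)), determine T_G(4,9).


T(K_3; x,y) = x^2 + x + y.
T(4,9) = 16 + 4 + 9 = 29.

29


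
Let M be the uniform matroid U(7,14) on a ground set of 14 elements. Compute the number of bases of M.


Bases of U(7,14) are all 7-element subsets of the 14-element ground set.
Number of bases = C(14,7).
C(14,7) = 3432.

3432


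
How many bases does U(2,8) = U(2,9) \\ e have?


Deleting e from U(2,9) gives U(2,8) since n > r.
Bases of U(2,8) = (8 choose 2) = 28.

28


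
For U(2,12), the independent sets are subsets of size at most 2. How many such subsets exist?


Independent sets of U(2,12) are all subsets of size <= 2.
Count = C(12,0) + C(12,1) + C(12,2)
     = 1 + 12 + 66
     = 79.

79


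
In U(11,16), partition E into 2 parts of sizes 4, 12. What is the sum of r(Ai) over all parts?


r(Ai) = min(|Ai|, 11) for each part.
Sum = min(4,11) + min(12,11)
    = 4 + 11
    = 15.

15


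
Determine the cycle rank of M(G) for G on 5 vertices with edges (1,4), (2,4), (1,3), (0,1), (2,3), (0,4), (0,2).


Cycle rank (nullity) = |E| - r(M) = |E| - (|V| - c).
|E| = 7, |V| = 5, c = 1.
Nullity = 7 - (5 - 1) = 7 - 4 = 3.

3


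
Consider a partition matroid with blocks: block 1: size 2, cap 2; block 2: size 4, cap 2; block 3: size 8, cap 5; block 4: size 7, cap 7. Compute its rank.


Rank of a partition matroid = sum of min(|Si|, ci) for each block.
= min(2,2) + min(4,2) + min(8,5) + min(7,7)
= 2 + 2 + 5 + 7
= 16.

16


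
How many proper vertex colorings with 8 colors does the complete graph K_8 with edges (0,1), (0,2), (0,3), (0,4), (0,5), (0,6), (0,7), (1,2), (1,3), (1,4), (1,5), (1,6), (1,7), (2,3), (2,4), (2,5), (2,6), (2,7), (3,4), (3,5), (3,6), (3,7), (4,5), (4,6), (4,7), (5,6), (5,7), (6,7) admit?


P(K_8, k) = k(k-1)(k-2)...(k-7).
P(8) = (8) * (7) * (6) * (5) * (4) * (3) * (2) * (1) = 40320.

40320


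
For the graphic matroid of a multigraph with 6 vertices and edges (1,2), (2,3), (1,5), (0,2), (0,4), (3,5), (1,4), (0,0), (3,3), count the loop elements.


In a graphic matroid, a loop is a self-loop edge (u,u) with rank 0.
Examining all 9 edges for self-loops...
Self-loops found: (0,0), (3,3)
Number of loops = 2.

2


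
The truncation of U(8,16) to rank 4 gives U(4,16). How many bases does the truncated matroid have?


Truncating U(8,16) to rank 4 gives U(4,16).
Bases of U(4,16) are all 4-element subsets of 16 elements.
Number of bases = C(16,4) = (16 * 15 * 14 * 13) / (1 * 2 * 3 * 4) = 1820.

1820


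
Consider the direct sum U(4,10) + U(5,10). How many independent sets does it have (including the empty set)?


For a direct sum, |I(M1+M2)| = |I(M1)| * |I(M2)|.
|I(U(4,10))| = sum C(10,k) for k=0..4 = 386.
|I(U(5,10))| = sum C(10,k) for k=0..5 = 638.
Total = 386 * 638 = 246268.

246268


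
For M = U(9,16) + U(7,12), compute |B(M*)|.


(M1+M2)* = M1* + M2*.
M1* = U(7,16), bases: C(16,7) = 11440.
M2* = U(5,12), bases: C(12,5) = 792.
|B(M*)| = 11440 * 792 = 9060480.

9060480


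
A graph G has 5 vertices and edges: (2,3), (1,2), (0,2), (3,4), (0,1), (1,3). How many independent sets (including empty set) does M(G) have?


An independent set in a graphic matroid is an acyclic edge subset.
G has 5 vertices and 6 edges.
Enumerate all 2^6 = 64 subsets, checking for acyclicity.
Total independent sets = 48.

48


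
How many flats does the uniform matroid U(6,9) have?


Flats of U(6,9): every subset of size < 6 is a flat, plus E itself.
Count = C(9,0) + C(9,1) + C(9,2) + C(9,3) + C(9,4) + C(9,5) + 1
     = 1 + 9 + 36 + 84 + 126 + 126 + 1
     = 383.

383


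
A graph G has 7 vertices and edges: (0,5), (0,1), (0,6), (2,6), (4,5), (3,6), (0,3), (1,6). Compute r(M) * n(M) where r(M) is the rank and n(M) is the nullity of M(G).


r(M) = |V| - c = 7 - 1 = 6.
nullity = |E| - r(M) = 8 - 6 = 2.
Product = 6 * 2 = 12.

12


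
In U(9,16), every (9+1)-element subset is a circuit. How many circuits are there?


In U(9,16), circuits are the (10)-element subsets.
Any set of 10 elements is dependent, and removing any one element gives
an independent set of size 9, so it is a minimal dependent set.
Number of circuits = C(16,10) = 8008.

8008


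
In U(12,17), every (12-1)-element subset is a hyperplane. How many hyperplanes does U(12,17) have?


Hyperplanes of U(12,17) are flats of rank 11.
In a uniform matroid, these are exactly the (11)-element subsets.
Count = C(17,11) = 12376.

12376


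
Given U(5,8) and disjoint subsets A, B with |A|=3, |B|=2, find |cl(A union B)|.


|A union B| = 3 + 2 = 5 (disjoint).
In U(5,8), cl(S) = S if |S| < 5, else cl(S) = E.
Since 5 >= 5, cl(A union B) = E.
|cl(A union B)| = 8.

8


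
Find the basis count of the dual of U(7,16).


The dual of U(r,n) is U(n-r, n) = U(9,16).
Bases of U(9,16) are all (9)-element subsets.
|B(M*)| = C(16,9) = 16! / (9! * 7!) = 11440.

11440


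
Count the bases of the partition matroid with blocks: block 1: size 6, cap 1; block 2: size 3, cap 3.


A basis picks exactly ci elements from block i.
Number of bases = product of C(|Si|, ci).
= C(6,1) * C(3,3)
= 6 * 1
= 6.

6


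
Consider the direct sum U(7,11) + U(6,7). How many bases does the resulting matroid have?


Bases of a direct sum M1 + M2: |B| = |B(M1)| * |B(M2)|.
|B(U(7,11))| = C(11,7) = 330.
|B(U(6,7))| = C(7,6) = 7.
Total bases = 330 * 7 = 2310.

2310


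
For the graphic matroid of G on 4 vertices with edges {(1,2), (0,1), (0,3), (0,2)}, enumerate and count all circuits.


A circuit in a graphic matroid = edge set of a simple cycle.
G has 4 vertices and 4 edges.
Enumerating all minimal edge subsets forming cycles...
Total circuits found: 1.

1


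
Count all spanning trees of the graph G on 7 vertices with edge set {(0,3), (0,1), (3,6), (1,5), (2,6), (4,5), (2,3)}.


By Kirchhoff's matrix tree theorem, the number of spanning trees equals
the determinant of any cofactor of the Laplacian matrix L.
G has 7 vertices and 7 edges.
Computing the (6 x 6) cofactor determinant gives 3.

3


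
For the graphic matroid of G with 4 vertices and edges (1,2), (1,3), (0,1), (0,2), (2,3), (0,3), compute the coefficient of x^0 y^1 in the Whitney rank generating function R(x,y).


R(x,y) = sum over A in 2^E of x^(r(E)-r(A)) * y^(|A|-r(A)).
G has 4 vertices, 6 edges. r(E) = 3.
Enumerate all 2^6 = 64 subsets.
Count subsets with r(E)-r(A)=0 and |A|-r(A)=1: 15.

15


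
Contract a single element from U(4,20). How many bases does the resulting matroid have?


Contracting e from U(4,20) gives U(3,19).
Bases of U(3,19) = C(19,3) = 19! / (3! * 16!) = 969.

969


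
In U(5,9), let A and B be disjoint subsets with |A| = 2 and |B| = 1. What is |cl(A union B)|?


|A union B| = 2 + 1 = 3 (disjoint).
In U(5,9), cl(S) = S if |S| < 5, else cl(S) = E.
Since 3 < 5, cl(A union B) = A union B.
|cl(A union B)| = 3.

3


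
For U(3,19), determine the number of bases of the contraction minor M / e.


Contracting e from U(3,19) gives U(2,18).
Bases of U(2,18) = C(18,2) = 18! / (2! * 16!) = 153.

153


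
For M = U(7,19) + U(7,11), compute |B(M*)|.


(M1+M2)* = M1* + M2*.
M1* = U(12,19), bases: C(19,12) = 50388.
M2* = U(4,11), bases: C(11,4) = 330.
|B(M*)| = 50388 * 330 = 16628040.

16628040


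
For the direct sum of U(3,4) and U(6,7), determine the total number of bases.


Bases of a direct sum M1 + M2: |B| = |B(M1)| * |B(M2)|.
|B(U(3,4))| = C(4,3) = 4.
|B(U(6,7))| = C(7,6) = 7.
Total bases = 4 * 7 = 28.

28


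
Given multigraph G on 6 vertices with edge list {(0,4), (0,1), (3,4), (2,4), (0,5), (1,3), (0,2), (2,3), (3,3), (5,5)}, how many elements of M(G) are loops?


In a graphic matroid, a loop is a self-loop edge (u,u) with rank 0.
Examining all 10 edges for self-loops...
Self-loops found: (3,3), (5,5)
Number of loops = 2.

2


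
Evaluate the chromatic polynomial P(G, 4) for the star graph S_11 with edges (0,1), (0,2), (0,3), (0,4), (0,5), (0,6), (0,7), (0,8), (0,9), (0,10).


P(tree, k) = k * (k-1)^(10) for any tree on 11 vertices.
P(4) = 4 * 3^10 = 4 * 59049 = 236196.

236196


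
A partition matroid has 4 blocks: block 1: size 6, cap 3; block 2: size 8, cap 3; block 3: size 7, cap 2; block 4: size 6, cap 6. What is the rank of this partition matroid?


Rank of a partition matroid = sum of min(|Si|, ci) for each block.
= min(6,3) + min(8,3) + min(7,2) + min(6,6)
= 3 + 3 + 2 + 6
= 14.

14


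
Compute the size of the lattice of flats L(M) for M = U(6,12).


Flats of U(6,12): every subset of size < 6 is a flat, plus E itself.
Count = (12 choose 0) + (12 choose 1) + (12 choose 2) + (12 choose 3) + (12 choose 4) + (12 choose 5) + 1
     = 1 + 12 + 66 + 220 + 495 + 792 + 1
     = 1587.

1587


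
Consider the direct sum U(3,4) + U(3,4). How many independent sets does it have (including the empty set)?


For a direct sum, |I(M1+M2)| = |I(M1)| * |I(M2)|.
|I(U(3,4))| = sum C(4,k) for k=0..3 = 15.
|I(U(3,4))| = sum C(4,k) for k=0..3 = 15.
Total = 15 * 15 = 225.

225


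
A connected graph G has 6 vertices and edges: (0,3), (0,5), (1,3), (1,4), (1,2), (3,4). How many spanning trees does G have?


By Kirchhoff's matrix tree theorem, the number of spanning trees equals
the determinant of any cofactor of the Laplacian matrix L.
G has 6 vertices and 6 edges.
Computing the (5 x 5) cofactor determinant gives 3.

3


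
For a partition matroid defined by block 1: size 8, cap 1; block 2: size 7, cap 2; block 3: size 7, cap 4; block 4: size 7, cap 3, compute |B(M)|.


A basis picks exactly ci elements from block i.
Number of bases = product of C(|Si|, ci).
= C(8,1) * C(7,2) * C(7,4) * C(7,3)
= 8 * 21 * 35 * 35
= 205800.

205800


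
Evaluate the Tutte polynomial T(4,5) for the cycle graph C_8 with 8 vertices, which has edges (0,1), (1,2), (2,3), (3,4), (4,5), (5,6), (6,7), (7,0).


T(C_8; x,y) = x + x^2 + ... + x^(7) + y.
T(4,5) = 4^1 + 4^2 + 4^3 + 4^4 + 4^5 + 4^6 + 4^7 + 5
= 4 + 16 + 64 + 256 + 1024 + 4096 + 16384 + 5
= 21849.

21849


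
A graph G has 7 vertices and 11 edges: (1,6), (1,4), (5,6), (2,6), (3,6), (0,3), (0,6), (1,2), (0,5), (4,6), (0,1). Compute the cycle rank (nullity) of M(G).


Cycle rank (nullity) = |E| - r(M) = |E| - (|V| - c).
|E| = 11, |V| = 7, c = 1.
Nullity = 11 - (7 - 1) = 11 - 6 = 5.

5


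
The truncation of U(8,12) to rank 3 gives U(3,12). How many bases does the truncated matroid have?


Truncating U(8,12) to rank 3 gives U(3,12).
Bases of U(3,12) are all 3-element subsets of 12 elements.
Number of bases = C(12,3) = (12 * 11 * 10) / (1 * 2 * 3) = 220.

220


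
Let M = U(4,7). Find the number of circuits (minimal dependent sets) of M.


In U(4,7), circuits are the (5)-element subsets.
Any set of 5 elements is dependent, and removing any one element gives
an independent set of size 4, so it is a minimal dependent set.
Number of circuits = C(7,5) = 7! / (5! * 2!) = 21.

21


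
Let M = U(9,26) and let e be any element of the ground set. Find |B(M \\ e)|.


Deleting e from U(9,26) gives U(9,25) since n > r.
Bases of U(9,25) = C(25,9) = 2042975.

2042975


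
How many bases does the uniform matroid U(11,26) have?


Bases of U(11,26) are all 11-element subsets of the 26-element ground set.
Number of bases = C(26,11).
(26 choose 11) = 7726160.

7726160


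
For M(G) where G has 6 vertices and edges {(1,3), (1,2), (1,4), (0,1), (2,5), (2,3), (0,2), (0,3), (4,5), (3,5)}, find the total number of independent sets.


An independent set in a graphic matroid is an acyclic edge subset.
G has 6 vertices and 10 edges.
Enumerate all 2^10 = 1024 subsets, checking for acyclicity.
Total independent sets = 454.

454


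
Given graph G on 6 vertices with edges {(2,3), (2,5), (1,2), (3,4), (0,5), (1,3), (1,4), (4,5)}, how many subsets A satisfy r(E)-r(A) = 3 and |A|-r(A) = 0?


R(x,y) = sum over A in 2^E of x^(r(E)-r(A)) * y^(|A|-r(A)).
G has 6 vertices, 8 edges. r(E) = 5.
Enumerate all 2^8 = 256 subsets.
Count subsets with r(E)-r(A)=3 and |A|-r(A)=0: 28.

28


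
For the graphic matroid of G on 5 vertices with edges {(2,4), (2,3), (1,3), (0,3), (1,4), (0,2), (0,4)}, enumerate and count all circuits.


A circuit in a graphic matroid = edge set of a simple cycle.
G has 5 vertices and 7 edges.
Enumerating all minimal edge subsets forming cycles...
Total circuits found: 7.

7


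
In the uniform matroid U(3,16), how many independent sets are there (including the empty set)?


Independent sets of U(3,16) are all subsets of size <= 3.
Count = (16 choose 0) + (16 choose 1) + (16 choose 2) + (16 choose 3)
     = 1 + 16 + 120 + 560
     = 697.

697


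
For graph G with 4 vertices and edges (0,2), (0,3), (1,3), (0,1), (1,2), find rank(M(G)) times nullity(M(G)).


r(M) = |V| - c = 4 - 1 = 3.
nullity = |E| - r(M) = 5 - 3 = 2.
Product = 3 * 2 = 6.

6


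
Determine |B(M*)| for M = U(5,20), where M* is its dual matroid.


The dual of U(r,n) is U(n-r, n) = U(15,20).
Bases of U(15,20) are all (15)-element subsets.
|B(M*)| = (20 choose 15) = 15504.

15504
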